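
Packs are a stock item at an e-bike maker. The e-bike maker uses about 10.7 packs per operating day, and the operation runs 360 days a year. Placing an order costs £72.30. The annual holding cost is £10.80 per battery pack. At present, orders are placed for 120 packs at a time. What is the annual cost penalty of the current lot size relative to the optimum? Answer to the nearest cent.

Annual demand D = 10.7 × 360 = 3,852.
EOQ = √(2DS/H) = √(2 × 3,852 × 72.3 / 10.8) ≈ 227.10.
Cost at Q* = (D/Q*)S + (Q*/2)H = √(2DSH) ≈ £2,452.67.
Cost at Q = 120: (3,852/120)×72.3 + (120/2)×10.8 = £2,320.83 + £648.00 = £2,968.83.
Excess = £2,968.83 − £2,452.67 = £516.16.

Extra cost ≈ £516.16 per year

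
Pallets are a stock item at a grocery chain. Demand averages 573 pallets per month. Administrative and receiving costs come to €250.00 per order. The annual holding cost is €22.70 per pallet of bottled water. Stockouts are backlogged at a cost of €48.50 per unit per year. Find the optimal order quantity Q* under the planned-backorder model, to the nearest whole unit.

Q* ≈ 472 pallets

Annual demand D = 573 × 12 = 6,876.
With planned backorders, Q* = √(2DS/H) · √((H+B)/B).
√(2DS/H) = √(2 × 6,876 × 250 / 22.7) = 389.171.
√((H+B)/B) = √((22.7+48.5)/48.5) = 1.2116.
Q* ≈ 471.530.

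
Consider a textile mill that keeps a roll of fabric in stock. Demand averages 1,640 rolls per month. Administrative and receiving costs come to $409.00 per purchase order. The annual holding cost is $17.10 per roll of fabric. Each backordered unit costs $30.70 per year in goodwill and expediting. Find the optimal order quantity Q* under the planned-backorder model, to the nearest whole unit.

Annual demand D = 1,640 × 12 = 19,680.
With planned backorders, Q* = √(2DS/H) · √((H+B)/B).
√(2DS/H) = √(2 × 19,680 × 409 / 17.1) = 970.267.
√((H+B)/B) = √((17.1+30.7)/30.7) = 1.2478.
Q* ≈ 1210.698.

Q* ≈ 1,211 rolls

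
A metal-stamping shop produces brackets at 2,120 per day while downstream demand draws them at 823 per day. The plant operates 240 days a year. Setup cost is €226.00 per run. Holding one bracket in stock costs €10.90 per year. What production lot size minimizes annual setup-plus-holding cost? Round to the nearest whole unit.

Q* ≈ 3,659 brackets

Annual demand D = 823 × 240 = 197,520.
Production build-up factor (1 − d/p) = 1 − 823/2,120 = 0.6118.
Q* = √(2DS / (H(1 − d/p))) = √(2 × 197,520 × 226 / (10.9 × 0.6118)).
= √(89,279,040 / 6.6685) ≈ 3658.975.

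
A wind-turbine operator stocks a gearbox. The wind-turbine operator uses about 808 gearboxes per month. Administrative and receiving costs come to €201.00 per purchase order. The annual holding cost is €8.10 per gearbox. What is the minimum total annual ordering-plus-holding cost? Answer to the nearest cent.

TC* ≈ €5,618.91

Annual demand D = 808 × 12 = 9,696.
The optimal lot size = √(2DS/H) = √(2 × 9,696 × 201 / 8.1) ≈ 693.69.
At Q*, ordering cost (D/Q*)S equals holding cost (Q*/2)H, each = √(DSH/2).
Minimum total = √(2DSH) = √(2 × 9,696 × 201 × 8.1) ≈ 5618.907.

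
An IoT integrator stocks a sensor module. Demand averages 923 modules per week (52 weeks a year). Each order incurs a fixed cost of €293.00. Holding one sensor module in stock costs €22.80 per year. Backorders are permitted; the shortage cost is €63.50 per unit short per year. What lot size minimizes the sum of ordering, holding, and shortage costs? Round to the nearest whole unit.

Q* ≈ 1,295 modules

Annual demand D = 923 × 52 = 47,996.
With planned backorders, Q* = √(2DS/H) · √((H+B)/B).
√(2DS/H) = √(2 × 47,996 × 293 / 22.8) = 1110.667.
√((H+B)/B) = √((22.8+63.5)/63.5) = 1.1658.
Q* ≈ 1294.799.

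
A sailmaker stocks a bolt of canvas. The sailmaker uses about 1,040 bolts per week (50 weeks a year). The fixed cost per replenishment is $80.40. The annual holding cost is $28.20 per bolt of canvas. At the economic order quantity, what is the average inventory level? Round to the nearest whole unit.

Average inventory ≈ 272 bolts

Annual demand D = 1,040 × 50 = 52,000.
EOQ = √(2DS/H) = √(2 × 52,000 × 80.4 / 28.2) ≈ 544.53.
Average inventory = Q*/2 ≈ 544.53 / 2 = 272.264.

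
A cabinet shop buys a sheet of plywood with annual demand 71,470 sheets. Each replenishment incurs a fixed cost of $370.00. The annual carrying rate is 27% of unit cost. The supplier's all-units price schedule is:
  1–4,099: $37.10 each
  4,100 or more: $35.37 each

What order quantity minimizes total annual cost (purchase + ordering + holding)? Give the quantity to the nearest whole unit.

Holding cost per unit per year at price C is H = 0.27·C.
For each price level, check whether its EOQ is feasible; otherwise the best quantity at that price is the breakpoint.
EOQ at $37.10 = 2297.8 (feasible in tier 1): TC = 71,470×$37.10 + (71,470/2297.8)×370 + (2297.8/2)×0.27×$37.10 = $2,674,553.89.
EOQ at $35.37 = 2353.3 < 4100, so use break Q=4100: TC = 71,470×$35.37 + (71,470/4100.0)×370 + (4100.0/2)×0.27×$35.37 = $2,553,920.93.
Lowest total cost is $2,553,920.93 at Q = 4100.0.

Q* ≈ 4,100 sheets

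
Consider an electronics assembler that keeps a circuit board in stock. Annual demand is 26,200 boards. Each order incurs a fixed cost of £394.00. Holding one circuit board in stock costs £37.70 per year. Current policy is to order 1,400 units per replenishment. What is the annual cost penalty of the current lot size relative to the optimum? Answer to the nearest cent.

EOQ = √(2DS/H) = √(2 × 26,200 × 394 / 37.7) ≈ 740.02.
Cost at Q* = (D/Q*)S + (Q*/2)H = √(2DSH) ≈ £27,898.73.
Cost at Q = 1,400: (26,200/1,400)×394 + (1,400/2)×37.7 = £7,373.43 + £26,390.00 = £33,763.43.
Excess = £33,763.43 − £27,898.73 = £5,864.70.

Extra cost ≈ £5,864.70 per year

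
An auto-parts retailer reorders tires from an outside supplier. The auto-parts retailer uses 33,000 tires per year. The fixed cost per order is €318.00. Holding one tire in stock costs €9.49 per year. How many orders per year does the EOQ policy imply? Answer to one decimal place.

The optimal lot size = √(2DS/H) = √(2 × 33,000 × 318 / 9.49) ≈ 1487.14.
Orders per year = D / Q* = 33,000 / 1487.14 ≈ 22.190.

N ≈ 22.2 orders per year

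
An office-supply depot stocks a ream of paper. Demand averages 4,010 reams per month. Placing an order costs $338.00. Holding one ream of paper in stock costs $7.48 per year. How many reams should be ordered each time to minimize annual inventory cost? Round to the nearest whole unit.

Annual demand D = 4,010 × 12 = 48,120.
EOQ = √(2DS / H) = √(2 × 48,120 × 338 / 7.48).
= √(32,529,120 / 7.48) = √4,348,812.8342 ≈ 2085.381.

Q* ≈ 2,085 reams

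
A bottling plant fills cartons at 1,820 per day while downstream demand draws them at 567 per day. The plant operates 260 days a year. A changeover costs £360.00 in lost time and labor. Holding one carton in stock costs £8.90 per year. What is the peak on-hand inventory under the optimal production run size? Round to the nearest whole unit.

Annual demand D = 567 × 260 = 147,420.
Production build-up factor (1 − d/p) = 1 − 567/1,820 = 0.6885.
Q* = √(2DS / (H(1 − d/p))) = √(2 × 147,420 × 360 / (8.9 × 0.6885)).
= √(106,142,400 / 6.1273) ≈ 4162.072.
Maximum inventory = Q*(1 − d/p) = 4162.072 × 0.6885 ≈ 2865.427.

I_max ≈ 2,865 cartons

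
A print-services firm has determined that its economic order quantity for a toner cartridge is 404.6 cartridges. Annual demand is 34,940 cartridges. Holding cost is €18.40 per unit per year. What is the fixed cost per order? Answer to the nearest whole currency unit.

S ≈ €43

Invert the EOQ relation Q*² = 2DS/H.
From Q* = √(2DS/H): S = Q*²H / (2D) = 404.6² × 18.4 / (2 × 34,940) = 43.1039.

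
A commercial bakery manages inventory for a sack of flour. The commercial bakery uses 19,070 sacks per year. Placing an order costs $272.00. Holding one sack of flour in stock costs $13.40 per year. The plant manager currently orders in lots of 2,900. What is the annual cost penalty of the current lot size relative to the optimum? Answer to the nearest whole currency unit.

Extra cost ≈ $9,428 per year

EOQ = √(2DS/H) = √(2 × 19,070 × 272 / 13.4) ≈ 879.88.
Cost at Q* = (D/Q*)S + (Q*/2)H = √(2DSH) ≈ $11,790.36.
Cost at Q = 2,900: (19,070/2,900)×272 + (2,900/2)×13.4 = $1,788.63 + $19,430.00 = $21,218.63.
Excess = $21,218.63 − $11,790.36 = $9,428.27.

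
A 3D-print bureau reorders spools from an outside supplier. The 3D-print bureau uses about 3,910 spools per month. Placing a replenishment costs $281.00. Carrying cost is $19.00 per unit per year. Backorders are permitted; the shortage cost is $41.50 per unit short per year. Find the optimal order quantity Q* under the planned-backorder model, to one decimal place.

Q* ≈ 1,422.4 spools

Annual demand D = 3,910 × 12 = 46,920.
With planned backorders, Q* = √(2DS/H) · √((H+B)/B).
√(2DS/H) = √(2 × 46,920 × 281 / 19) = 1178.068.
√((H+B)/B) = √((19+41.5)/41.5) = 1.2074.
Q* ≈ 1422.407.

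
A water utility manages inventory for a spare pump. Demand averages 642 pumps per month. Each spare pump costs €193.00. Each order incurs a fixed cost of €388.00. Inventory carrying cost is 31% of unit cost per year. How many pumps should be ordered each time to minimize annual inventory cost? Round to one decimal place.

Q* ≈ 316.1 pumps

Annual demand D = 642 × 12 = 7,704.
Holding cost H = 0.31 × €193.00 = €59.8300 per unit per year.
EOQ = √(2DS / H) = √(2 × 7,704 × 388 / 59.83).
= √(5,978,304 / 59.83) = √99,921.5109 ≈ 316.104.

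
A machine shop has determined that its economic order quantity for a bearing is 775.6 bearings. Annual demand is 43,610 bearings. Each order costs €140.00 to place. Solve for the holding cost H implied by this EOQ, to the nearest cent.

H ≈ €20.30

The basic EOQ model gives Q* = √(2DS/H); rearrange for the unknown.
From Q* = √(2DS/H): H = 2DS / Q*² = 2 × 43,610 × 140 / 775.6² = 20.2987.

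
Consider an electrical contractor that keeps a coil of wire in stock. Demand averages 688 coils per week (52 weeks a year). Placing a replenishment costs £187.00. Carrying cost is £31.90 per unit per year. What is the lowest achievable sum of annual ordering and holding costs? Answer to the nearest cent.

Annual demand D = 688 × 52 = 35,776.
EOQ = √(2DS/H) = √(2 × 35,776 × 187 / 31.9) ≈ 647.64.
At Q*, ordering cost (D/Q*)S equals holding cost (Q*/2)H, each = √(DSH/2).
Minimum total = √(2DSH) = √(2 × 35,776 × 187 × 31.9) ≈ 20659.844.

TC* ≈ £20,659.84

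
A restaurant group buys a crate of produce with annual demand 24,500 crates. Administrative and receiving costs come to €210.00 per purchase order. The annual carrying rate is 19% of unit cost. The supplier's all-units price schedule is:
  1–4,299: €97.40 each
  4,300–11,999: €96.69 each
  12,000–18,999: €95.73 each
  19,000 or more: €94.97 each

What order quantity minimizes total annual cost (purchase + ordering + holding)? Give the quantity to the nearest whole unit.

Holding cost per unit per year at price C is H = 0.19·C.
Evaluate total cost at each tier's feasible EOQ or, if the EOQ is below the tier, at the tier's minimum quantity.
EOQ at €97.40 = 745.7 (feasible in tier 1): TC = 24,500×€97.40 + (24,500/745.7)×210 + (745.7/2)×0.19×€97.40 = €2,400,099.52.
EOQ at €96.69 = 748.4 < 4300, so use break Q=4300: TC = 24,500×€96.69 + (24,500/4300.0)×210 + (4300.0/2)×0.19×€96.69 = €2,409,599.38.
EOQ at €95.73 = 752.2 < 12000, so use break Q=12000: TC = 24,500×€95.73 + (24,500/12000.0)×210 + (12000.0/2)×0.19×€95.73 = €2,454,945.95.
EOQ at €94.97 = 755.2 < 19000, so use break Q=19000: TC = 24,500×€94.97 + (24,500/19000.0)×210 + (19000.0/2)×0.19×€94.97 = €2,498,456.64.
Lowest total cost is €2,400,099.52 at Q = 745.7.

Q* ≈ 746 crates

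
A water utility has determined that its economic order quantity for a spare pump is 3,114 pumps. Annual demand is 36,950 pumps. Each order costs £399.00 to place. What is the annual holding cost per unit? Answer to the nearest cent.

The basic EOQ model gives Q* = √(2DS/H); rearrange for the unknown.
From Q* = √(2DS/H): H = 2DS / Q*² = 2 × 36,950 × 399 / 3,114² = 3.0407.

H ≈ £3.04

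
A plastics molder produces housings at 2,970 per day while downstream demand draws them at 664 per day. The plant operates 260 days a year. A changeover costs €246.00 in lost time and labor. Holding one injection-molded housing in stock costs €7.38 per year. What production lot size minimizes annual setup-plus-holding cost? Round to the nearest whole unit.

Annual demand D = 664 × 260 = 172,640.
Production build-up factor (1 − d/p) = 1 − 664/2,970 = 0.7764.
Q* = √(2DS / (H(1 − d/p))) = √(2 × 172,640 × 246 / (7.38 × 0.7764)).
= √(84,938,880 / 5.7301) ≈ 3850.115.

Q* ≈ 3,850 housings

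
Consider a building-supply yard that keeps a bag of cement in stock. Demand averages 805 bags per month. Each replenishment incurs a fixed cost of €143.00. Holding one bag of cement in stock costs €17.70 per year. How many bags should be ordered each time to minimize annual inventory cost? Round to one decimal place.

Q* ≈ 395.1 bags

Annual demand D = 805 × 12 = 9,660.
EOQ = √(2DS / H) = √(2 × 9,660 × 143 / 17.7).
= √(2,762,760 / 17.7) = √156,088.1356 ≈ 395.080.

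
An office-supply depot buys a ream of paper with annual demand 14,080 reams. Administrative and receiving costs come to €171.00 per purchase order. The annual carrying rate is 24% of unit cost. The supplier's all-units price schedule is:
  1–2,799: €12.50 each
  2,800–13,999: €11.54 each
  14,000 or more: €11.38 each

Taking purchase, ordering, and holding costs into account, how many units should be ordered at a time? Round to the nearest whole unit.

Holding cost per unit per year at price C is H = 0.24·C.
For each price level, check whether its EOQ is feasible; otherwise the best quantity at that price is the breakpoint.
EOQ at €12.50 = 1266.9 (feasible in tier 1): TC = 14,080×€12.50 + (14,080/1266.9)×171 + (1266.9/2)×0.24×€12.50 = €179,800.80.
EOQ at €11.54 = 1318.6 < 2800, so use break Q=2800: TC = 14,080×€11.54 + (14,080/2800.0)×171 + (2800.0/2)×0.24×€11.54 = €167,220.53.
EOQ at €11.38 = 1327.8 < 14000, so use break Q=14000: TC = 14,080×€11.38 + (14,080/14000.0)×171 + (14000.0/2)×0.24×€11.38 = €179,520.78.
Lowest total cost is €167,220.53 at Q = 2800.0.

Q* ≈ 2,800 reams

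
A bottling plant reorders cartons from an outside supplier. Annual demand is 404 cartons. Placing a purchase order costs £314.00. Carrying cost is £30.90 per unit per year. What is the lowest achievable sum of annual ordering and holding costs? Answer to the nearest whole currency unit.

TC* ≈ £2,800

EOQ = √(2DS/H) = √(2 × 404 × 314 / 30.9) ≈ 90.61.
At the optimum the two cost components are equal, so total cost = 2·(Q*/2)H = Q*·H.
Minimum total = √(2DSH) = √(2 × 404 × 314 × 30.9) ≈ 2799.947.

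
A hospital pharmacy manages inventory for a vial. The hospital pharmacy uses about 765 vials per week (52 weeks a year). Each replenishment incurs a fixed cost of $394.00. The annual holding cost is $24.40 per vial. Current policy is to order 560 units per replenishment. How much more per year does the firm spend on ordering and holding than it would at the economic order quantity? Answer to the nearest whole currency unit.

Annual demand D = 765 × 52 = 39,780.
EOQ = √(2DS/H) = √(2 × 39,780 × 394 / 24.4) ≈ 1133.45.
Cost at Q* = (D/Q*)S + (Q*/2)H = √(2DSH) ≈ $27,656.07.
Cost at Q = 560: (39,780/560)×394 + (560/2)×24.4 = $27,988.07 + $6,832.00 = $34,820.07.
Excess = $34,820.07 − $27,656.07 = $7,164.00.

Extra cost ≈ $7,164 per year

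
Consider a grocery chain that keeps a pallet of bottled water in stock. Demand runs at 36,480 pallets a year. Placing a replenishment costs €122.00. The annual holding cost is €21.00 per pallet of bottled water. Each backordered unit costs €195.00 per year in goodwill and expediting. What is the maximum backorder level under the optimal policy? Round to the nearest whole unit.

S* ≈ 67 pallets

With planned backorders, Q* = √(2DS/H) · √((H+B)/B).
√(2DS/H) = √(2 × 36,480 × 122 / 21) = 651.048.
√((H+B)/B) = √((21+195)/195) = 1.0525.
Q* ≈ 685.208.
S* = Q* · H/(H+B) = 685.208 × 21/216 ≈ 66.617.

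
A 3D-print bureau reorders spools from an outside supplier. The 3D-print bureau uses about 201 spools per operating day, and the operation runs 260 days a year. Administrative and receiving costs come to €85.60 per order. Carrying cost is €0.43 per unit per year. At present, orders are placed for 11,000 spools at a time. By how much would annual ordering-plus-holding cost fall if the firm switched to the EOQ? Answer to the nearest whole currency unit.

Extra cost ≈ €810 per year

Annual demand D = 201 × 260 = 52,260.
EOQ = √(2DS/H) = √(2 × 52,260 × 85.6 / 0.43) ≈ 4561.44.
Cost at Q* = (D/Q*)S + (Q*/2)H = √(2DSH) ≈ €1,961.42.
Cost at Q = 11,000: (52,260/11,000)×85.6 + (11,000/2)×0.43 = €406.68 + €2,365.00 = €2,771.68.
Excess = €2,771.68 − €1,961.42 = €810.26.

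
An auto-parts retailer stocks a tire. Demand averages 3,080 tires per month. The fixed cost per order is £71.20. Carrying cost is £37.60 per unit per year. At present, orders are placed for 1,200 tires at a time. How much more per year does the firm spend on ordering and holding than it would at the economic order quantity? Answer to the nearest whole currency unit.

Extra cost ≈ £10,686 per year

Annual demand D = 3,080 × 12 = 36,960.
EOQ = √(2DS/H) = √(2 × 36,960 × 71.2 / 37.6) ≈ 374.13.
Cost at Q* = (D/Q*)S + (Q*/2)H = √(2DSH) ≈ £14,067.43.
Cost at Q = 1,200: (36,960/1,200)×71.2 + (1,200/2)×37.6 = £2,192.96 + £22,560.00 = £24,752.96.
Excess = £24,752.96 − £14,067.43 = £10,685.53.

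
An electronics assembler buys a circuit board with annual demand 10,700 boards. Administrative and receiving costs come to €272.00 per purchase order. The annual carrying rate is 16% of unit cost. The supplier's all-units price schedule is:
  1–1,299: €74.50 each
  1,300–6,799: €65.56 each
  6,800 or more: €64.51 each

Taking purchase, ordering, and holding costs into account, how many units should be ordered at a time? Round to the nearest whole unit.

Q* ≈ 1,300 boards

Holding cost per unit per year at price C is H = 0.16·C.
Candidates are each tier's EOQ (if it falls in that tier) and each price-break quantity.
EOQ at €74.50 = 698.8 (feasible in tier 1): TC = 10,700×€74.50 + (10,700/698.8)×272 + (698.8/2)×0.16×€74.50 = €805,479.70.
EOQ at €65.56 = 744.9 < 1300, so use break Q=1300: TC = 10,700×€65.56 + (10,700/1300.0)×272 + (1300.0/2)×0.16×€65.56 = €710,549.01.
EOQ at €64.51 = 751.0 < 6800, so use break Q=6800: TC = 10,700×€64.51 + (10,700/6800.0)×272 + (6800.0/2)×0.16×€64.51 = €725,778.44.
Lowest total cost is €710,549.01 at Q = 1300.0.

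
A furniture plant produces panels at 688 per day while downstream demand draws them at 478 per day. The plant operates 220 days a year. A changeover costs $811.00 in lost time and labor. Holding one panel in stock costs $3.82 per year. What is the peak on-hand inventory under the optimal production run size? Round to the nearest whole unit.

I_max ≈ 3,692 panels

Annual demand D = 478 × 220 = 105,160.
Production build-up factor (1 − d/p) = 1 − 478/688 = 0.3052.
Q* = √(2DS / (H(1 − d/p))) = √(2 × 105,160 × 811 / (3.82 × 0.3052)).
= √(170,569,520 / 1.166) ≈ 12094.937.
Maximum inventory = Q*(1 − d/p) = 12094.937 × 0.3052 ≈ 3691.769.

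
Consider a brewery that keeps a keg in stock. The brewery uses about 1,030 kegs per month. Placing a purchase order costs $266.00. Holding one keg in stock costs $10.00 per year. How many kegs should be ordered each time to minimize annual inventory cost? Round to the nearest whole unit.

Q* ≈ 811 kegs

Annual demand D = 1,030 × 12 = 12,360.
EOQ = √(2DS / H) = √(2 × 12,360 × 266 / 10).
= √(6,575,520 / 10) = √657,552 ≈ 810.896.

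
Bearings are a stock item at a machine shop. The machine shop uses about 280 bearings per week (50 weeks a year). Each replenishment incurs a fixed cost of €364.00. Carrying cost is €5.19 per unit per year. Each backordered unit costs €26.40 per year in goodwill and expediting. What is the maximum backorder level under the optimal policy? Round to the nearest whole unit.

S* ≈ 252 bearings

Annual demand D = 280 × 50 = 14,000.
With planned backorders, Q* = √(2DS/H) · √((H+B)/B).
√(2DS/H) = √(2 × 14,000 × 364 / 5.19) = 1401.348.
√((H+B)/B) = √((5.19+26.4)/26.4) = 1.0939.
Q* ≈ 1532.918.
S* = Q* · H/(H+B) = 1532.918 × 5.19/31.59 ≈ 251.847.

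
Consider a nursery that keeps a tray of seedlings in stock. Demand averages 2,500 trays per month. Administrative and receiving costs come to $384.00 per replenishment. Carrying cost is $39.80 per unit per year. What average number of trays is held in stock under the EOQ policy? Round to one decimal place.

Average inventory ≈ 380.4 trays

Annual demand D = 2,500 × 12 = 30,000.
Q* = √(2DS/H) = √(2 × 30,000 × 384 / 39.8) ≈ 760.85.
Average inventory = Q*/2 ≈ 760.85 / 2 = 380.426.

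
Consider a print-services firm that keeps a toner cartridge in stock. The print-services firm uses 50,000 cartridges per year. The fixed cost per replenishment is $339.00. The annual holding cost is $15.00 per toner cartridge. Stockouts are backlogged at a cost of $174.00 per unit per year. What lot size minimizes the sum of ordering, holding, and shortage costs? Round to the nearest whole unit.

Q* ≈ 1,567 cartridges

With planned backorders, Q* = √(2DS/H) · √((H+B)/B).
√(2DS/H) = √(2 × 50,000 × 339 / 15) = 1503.330.
√((H+B)/B) = √((15+174)/174) = 1.0422.
Q* ≈ 1566.789.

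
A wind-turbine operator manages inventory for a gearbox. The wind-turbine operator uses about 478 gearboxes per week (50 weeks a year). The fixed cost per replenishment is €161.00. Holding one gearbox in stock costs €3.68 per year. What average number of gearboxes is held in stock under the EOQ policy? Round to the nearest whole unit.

Average inventory ≈ 723 gearboxes

Annual demand D = 478 × 50 = 23,900.
The optimal lot size = √(2DS/H) = √(2 × 23,900 × 161 / 3.68) ≈ 1446.12.
Average inventory = Q*/2 ≈ 1446.12 / 2 = 723.058.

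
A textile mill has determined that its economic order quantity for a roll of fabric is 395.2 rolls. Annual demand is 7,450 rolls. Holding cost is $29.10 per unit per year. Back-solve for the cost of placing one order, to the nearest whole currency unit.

S ≈ $305

Squaring Q* = √(2DS/H) gives Q*² = 2DS/H.
From Q* = √(2DS/H): S = Q*²H / (2D) = 395.2² × 29.1 / (2 × 7,450) = 305.0286.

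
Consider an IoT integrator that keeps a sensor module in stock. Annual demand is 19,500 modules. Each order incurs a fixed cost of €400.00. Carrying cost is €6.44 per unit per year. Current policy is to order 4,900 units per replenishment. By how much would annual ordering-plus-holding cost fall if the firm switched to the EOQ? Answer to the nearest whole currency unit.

Extra cost ≈ €7,347 per year

EOQ = √(2DS/H) = √(2 × 19,500 × 400 / 6.44) ≈ 1556.39.
Cost at Q* = (D/Q*)S + (Q*/2)H = √(2DSH) ≈ €10,023.17.
Cost at Q = 4,900: (19,500/4,900)×400 + (4,900/2)×6.44 = €1,591.84 + €15,778.00 = €17,369.84.
Excess = €17,369.84 − €10,023.17 = €7,346.66.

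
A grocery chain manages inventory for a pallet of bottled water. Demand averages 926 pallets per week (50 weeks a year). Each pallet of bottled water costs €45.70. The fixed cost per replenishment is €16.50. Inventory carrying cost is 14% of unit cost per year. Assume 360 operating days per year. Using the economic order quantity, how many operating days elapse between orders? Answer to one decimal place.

T ≈ 3.8 days

Annual demand D = 926 × 50 = 46,300.
Holding cost H = 0.14 × €45.70 = €6.3980 per unit per year.
The optimal lot size = √(2DS/H) = √(2 × 46,300 × 16.5 / 6.398) ≈ 488.68.
Cycle time = Q*/D × 360 = 488.68 / 46,300 × 360 ≈ 3.800 days.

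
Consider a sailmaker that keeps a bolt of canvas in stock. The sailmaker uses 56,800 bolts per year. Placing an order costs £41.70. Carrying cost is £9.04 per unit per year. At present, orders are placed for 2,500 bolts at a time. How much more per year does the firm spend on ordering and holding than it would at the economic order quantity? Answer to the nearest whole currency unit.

EOQ = √(2DS/H) = √(2 × 56,800 × 41.7 / 9.04) ≈ 723.89.
Cost at Q* = (D/Q*)S + (Q*/2)H = √(2DSH) ≈ £6,543.97.
Cost at Q = 2,500: (56,800/2,500)×41.7 + (2,500/2)×9.04 = £947.42 + £11,300.00 = £12,247.42.
Excess = £12,247.42 − £6,543.97 = £5,703.45.

Extra cost ≈ £5,703 per year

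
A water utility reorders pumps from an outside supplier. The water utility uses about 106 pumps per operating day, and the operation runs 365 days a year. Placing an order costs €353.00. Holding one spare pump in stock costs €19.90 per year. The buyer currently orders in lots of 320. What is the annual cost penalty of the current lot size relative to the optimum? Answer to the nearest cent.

Extra cost ≈ €22,549.29 per year

Annual demand D = 106 × 365 = 38,690.
EOQ = √(2DS/H) = √(2 × 38,690 × 353 / 19.9) ≈ 1171.59.
Cost at Q* = (D/Q*)S + (Q*/2)H = √(2DSH) ≈ €23,314.62.
Cost at Q = 320: (38,690/320)×353 + (320/2)×19.9 = €42,679.91 + €3,184.00 = €45,863.91.
Excess = €45,863.91 − €23,314.62 = €22,549.29.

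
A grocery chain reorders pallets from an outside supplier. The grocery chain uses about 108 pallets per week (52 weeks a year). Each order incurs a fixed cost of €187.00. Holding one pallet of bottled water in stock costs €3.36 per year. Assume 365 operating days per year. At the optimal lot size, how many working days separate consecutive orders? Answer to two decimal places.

Annual demand D = 108 × 52 = 5,616.
The optimal lot size = √(2DS/H) = √(2 × 5,616 × 187 / 3.36) ≈ 790.64.
Cycle time = Q*/D × 365 = 790.64 / 5,616 × 365 ≈ 51.386 days.

T ≈ 51.39 days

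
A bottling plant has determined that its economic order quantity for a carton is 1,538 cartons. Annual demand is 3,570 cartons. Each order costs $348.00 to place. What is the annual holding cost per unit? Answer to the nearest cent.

Invert the EOQ relation Q*² = 2DS/H.
From Q* = √(2DS/H): H = 2DS / Q*² = 2 × 3,570 × 348 / 1,538² = 1.0504.

H ≈ $1.05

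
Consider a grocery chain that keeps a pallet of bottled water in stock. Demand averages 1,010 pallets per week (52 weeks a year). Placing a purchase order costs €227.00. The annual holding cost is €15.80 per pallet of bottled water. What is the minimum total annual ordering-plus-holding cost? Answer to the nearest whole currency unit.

TC* ≈ €19,410

Annual demand D = 1,010 × 52 = 52,520.
The optimal lot size = √(2DS/H) = √(2 × 52,520 × 227 / 15.8) ≈ 1228.46.
At the optimum the two cost components are equal, so total cost = 2·(Q*/2)H = Q*·H.
Minimum total = √(2DSH) = √(2 × 52,520 × 227 × 15.8) ≈ 19409.700.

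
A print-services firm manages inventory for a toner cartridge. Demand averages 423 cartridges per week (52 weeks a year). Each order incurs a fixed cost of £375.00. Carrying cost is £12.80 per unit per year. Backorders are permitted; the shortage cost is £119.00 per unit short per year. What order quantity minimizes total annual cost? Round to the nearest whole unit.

Annual demand D = 423 × 52 = 21,996.
With planned backorders, Q* = √(2DS/H) · √((H+B)/B).
√(2DS/H) = √(2 × 21,996 × 375 / 12.8) = 1135.266.
√((H+B)/B) = √((12.8+119)/119) = 1.0524.
Q* ≈ 1194.763.

Q* ≈ 1,195 cartridges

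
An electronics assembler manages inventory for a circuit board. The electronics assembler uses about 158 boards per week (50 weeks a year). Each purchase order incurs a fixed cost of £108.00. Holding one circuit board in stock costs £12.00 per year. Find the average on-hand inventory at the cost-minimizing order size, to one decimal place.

Annual demand D = 158 × 50 = 7,900.
The optimal lot size = √(2DS/H) = √(2 × 7,900 × 108 / 12) ≈ 377.09.
Average inventory = Q*/2 ≈ 377.09 / 2 = 188.547.

Average inventory ≈ 188.5 boards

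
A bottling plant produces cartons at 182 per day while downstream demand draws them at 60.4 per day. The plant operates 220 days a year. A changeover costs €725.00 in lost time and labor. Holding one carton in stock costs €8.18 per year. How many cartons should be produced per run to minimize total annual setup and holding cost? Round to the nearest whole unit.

Q* ≈ 1,878 cartons

Annual demand D = 60.4 × 220 = 13,288.
Production build-up factor (1 − d/p) = 1 − 60.4/182 = 0.6681.
Q* = √(2DS / (H(1 − d/p))) = √(2 × 13,288 × 725 / (8.18 × 0.6681)).
= √(19,267,600 / 5.4653) ≈ 1877.613.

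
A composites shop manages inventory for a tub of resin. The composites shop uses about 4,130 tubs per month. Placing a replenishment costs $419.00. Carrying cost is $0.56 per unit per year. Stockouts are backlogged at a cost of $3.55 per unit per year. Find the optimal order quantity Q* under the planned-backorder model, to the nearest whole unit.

Q* ≈ 9,266 tubs

Annual demand D = 4,130 × 12 = 49,560.
With planned backorders, Q* = √(2DS/H) · √((H+B)/B).
√(2DS/H) = √(2 × 49,560 × 419 / 0.56) = 8611.794.
√((H+B)/B) = √((0.56+3.55)/3.55) = 1.0760.
Q* ≈ 9266.172.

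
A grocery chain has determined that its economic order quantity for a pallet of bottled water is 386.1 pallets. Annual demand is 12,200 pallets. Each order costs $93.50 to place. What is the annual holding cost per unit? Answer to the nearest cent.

Invert the EOQ relation Q*² = 2DS/H.
From Q* = √(2DS/H): H = 2DS / Q*² = 2 × 12,200 × 93.5 / 386.1² = 15.3039.

H ≈ $15.30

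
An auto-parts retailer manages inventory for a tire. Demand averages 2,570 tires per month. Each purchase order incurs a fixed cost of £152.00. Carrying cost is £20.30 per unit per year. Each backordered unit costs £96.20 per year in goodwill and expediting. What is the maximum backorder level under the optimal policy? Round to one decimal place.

S* ≈ 130.3 tires

Annual demand D = 2,570 × 12 = 30,840.
With planned backorders, Q* = √(2DS/H) · √((H+B)/B).
√(2DS/H) = √(2 × 30,840 × 152 / 20.3) = 679.588.
√((H+B)/B) = √((20.3+96.2)/96.2) = 1.1005.
Q* ≈ 747.862.
S* = Q* · H/(H+B) = 747.862 × 20.3/116.5 ≈ 130.314.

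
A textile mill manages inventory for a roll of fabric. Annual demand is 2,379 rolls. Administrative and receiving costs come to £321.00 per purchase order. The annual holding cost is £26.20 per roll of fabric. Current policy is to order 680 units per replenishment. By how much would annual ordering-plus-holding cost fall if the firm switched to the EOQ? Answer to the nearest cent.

EOQ = √(2DS/H) = √(2 × 2,379 × 321 / 26.2) ≈ 241.44.
Cost at Q* = (D/Q*)S + (Q*/2)H = √(2DSH) ≈ £6,325.80.
Cost at Q = 680: (2,379/680)×321 + (680/2)×26.2 = £1,123.03 + £8,908.00 = £10,031.03.
Excess = £10,031.03 − £6,325.80 = £3,705.23.

Extra cost ≈ £3,705.23 per year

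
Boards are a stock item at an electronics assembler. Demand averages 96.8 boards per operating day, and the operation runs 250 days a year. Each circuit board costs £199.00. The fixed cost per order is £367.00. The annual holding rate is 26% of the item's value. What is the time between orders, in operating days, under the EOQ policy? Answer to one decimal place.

Annual demand D = 96.8 × 250 = 24,200.
Holding cost H = 0.26 × £199.00 = £51.7400 per unit per year.
Q* = √(2DS/H) = √(2 × 24,200 × 367 / 51.74) ≈ 585.93.
Cycle time = Q*/D × 250 = 585.93 / 24,200 × 250 ≈ 6.053 days.

T ≈ 6.1 days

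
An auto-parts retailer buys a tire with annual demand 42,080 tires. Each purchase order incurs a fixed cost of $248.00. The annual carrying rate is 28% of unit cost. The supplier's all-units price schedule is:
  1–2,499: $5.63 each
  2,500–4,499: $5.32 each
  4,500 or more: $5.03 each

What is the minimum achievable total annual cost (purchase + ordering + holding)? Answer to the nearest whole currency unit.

Holding cost per unit per year at price C is H = 0.28·C.
For each price level, check whether its EOQ is feasible; otherwise the best quantity at that price is the breakpoint.
Tier 1 ($5.63): EOQ = 3638.7 exceeds tier's upper bound 2499, so this tier is dominated.
EOQ at $5.32 = 3743.2 (feasible in tier 2): TC = 42,080×$5.32 + (42,080/3743.2)×248 + (3743.2/2)×0.28×$5.32 = $229,441.48.
EOQ at $5.03 = 3849.6 < 4500, so use break Q=4500: TC = 42,080×$5.03 + (42,080/4500.0)×248 + (4500.0/2)×0.28×$5.03 = $217,150.38.
Lowest total cost among the candidates is at Q = 4500.0.

TC* ≈ $217,150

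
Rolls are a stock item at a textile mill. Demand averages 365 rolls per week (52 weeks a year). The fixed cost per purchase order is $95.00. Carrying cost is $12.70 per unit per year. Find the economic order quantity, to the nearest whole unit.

Q* ≈ 533 rolls

Annual demand D = 365 × 52 = 18,980.
EOQ = √(2DS / H) = √(2 × 18,980 × 95 / 12.7).
= √(3,606,200 / 12.7) = √283,952.7559 ≈ 532.872.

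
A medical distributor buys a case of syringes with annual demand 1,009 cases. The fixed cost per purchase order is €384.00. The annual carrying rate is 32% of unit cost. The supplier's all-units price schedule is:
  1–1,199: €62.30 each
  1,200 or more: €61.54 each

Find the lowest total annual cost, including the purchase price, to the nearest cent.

Holding cost per unit per year at price C is H = 0.32·C.
Candidates are each tier's EOQ (if it falls in that tier) and each price-break quantity.
EOQ at €62.30 = 197.2 (feasible in tier 1): TC = 1,009×€62.30 + (1,009/197.2)×384 + (197.2/2)×0.32×€62.30 = €66,791.18.
EOQ at €61.54 = 198.4 < 1200, so use break Q=1200: TC = 1,009×€61.54 + (1,009/1200.0)×384 + (1200.0/2)×0.32×€61.54 = €74,232.42.
Lowest total cost among the candidates is at Q = 197.2.

TC* ≈ €66,791.18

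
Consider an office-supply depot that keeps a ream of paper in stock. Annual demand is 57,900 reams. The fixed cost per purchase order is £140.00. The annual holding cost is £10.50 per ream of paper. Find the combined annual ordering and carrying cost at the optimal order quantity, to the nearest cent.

EOQ = √(2DS/H) = √(2 × 57,900 × 140 / 10.5) ≈ 1242.58.
At Q*, ordering cost (D/Q*)S equals holding cost (Q*/2)H, each = √(DSH/2).
Minimum total = √(2DSH) = √(2 × 57,900 × 140 × 10.5) ≈ 13047.069.

TC* ≈ £13,047.07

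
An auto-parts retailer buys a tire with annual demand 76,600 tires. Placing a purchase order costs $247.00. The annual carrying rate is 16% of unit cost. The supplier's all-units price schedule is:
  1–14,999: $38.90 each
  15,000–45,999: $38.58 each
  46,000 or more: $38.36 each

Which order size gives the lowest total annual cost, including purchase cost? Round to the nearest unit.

Q* ≈ 2,466 tires

Holding cost per unit per year at price C is H = 0.16·C.
For each price level, check whether its EOQ is feasible; otherwise the best quantity at that price is the breakpoint.
EOQ at $38.90 = 2465.7 (feasible in tier 1): TC = 76,600×$38.90 + (76,600/2465.7)×247 + (2465.7/2)×0.16×$38.90 = $2,995,086.62.
EOQ at $38.58 = 2475.9 < 15000, so use break Q=15000: TC = 76,600×$38.58 + (76,600/15000.0)×247 + (15000.0/2)×0.16×$38.58 = $3,002,785.35.
EOQ at $38.36 = 2483.0 < 46000, so use break Q=46000: TC = 76,600×$38.36 + (76,600/46000.0)×247 + (46000.0/2)×0.16×$38.36 = $3,079,952.11.
Lowest total cost is $2,995,086.62 at Q = 2465.7.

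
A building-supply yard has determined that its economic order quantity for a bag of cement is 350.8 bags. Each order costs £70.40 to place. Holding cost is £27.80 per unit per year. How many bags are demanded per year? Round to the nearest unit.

D ≈ 24,297 bags per year

The basic EOQ model gives Q* = √(2DS/H); rearrange for the unknown.
From Q* = √(2DS/H): D = Q*²H / (2S) = 350.8² × 27.8 / (2 × 70.4) = 24297.484.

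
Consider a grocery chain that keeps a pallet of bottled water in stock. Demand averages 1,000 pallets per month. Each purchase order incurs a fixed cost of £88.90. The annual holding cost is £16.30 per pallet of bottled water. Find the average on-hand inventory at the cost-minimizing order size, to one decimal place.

Annual demand D = 1,000 × 12 = 12,000.
Q* = √(2DS/H) = √(2 × 12,000 × 88.9 / 16.3) ≈ 361.80.
Average inventory = Q*/2 ≈ 361.80 / 2 = 180.898.

Average inventory ≈ 180.9 pallets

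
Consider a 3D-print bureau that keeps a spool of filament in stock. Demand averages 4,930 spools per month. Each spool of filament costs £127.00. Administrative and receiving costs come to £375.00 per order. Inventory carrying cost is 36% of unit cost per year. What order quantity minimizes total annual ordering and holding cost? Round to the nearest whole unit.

Annual demand D = 4,930 × 12 = 59,160.
Holding cost H = 0.36 × £127.00 = £45.7200 per unit per year.
EOQ = √(2DS / H) = √(2 × 59,160 × 375 / 45.72).
= √(44,370,000 / 45.72) = √970,472.4409 ≈ 985.126.

Q* ≈ 985 spools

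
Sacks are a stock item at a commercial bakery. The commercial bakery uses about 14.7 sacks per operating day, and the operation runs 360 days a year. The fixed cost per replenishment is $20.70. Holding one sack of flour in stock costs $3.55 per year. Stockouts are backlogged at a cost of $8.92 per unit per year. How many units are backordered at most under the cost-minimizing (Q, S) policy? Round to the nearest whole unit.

S* ≈ 84 sacks

Annual demand D = 14.7 × 360 = 5,292.
With planned backorders, Q* = √(2DS/H) · √((H+B)/B).
√(2DS/H) = √(2 × 5,292 × 20.7 / 3.55) = 248.425.
√((H+B)/B) = √((3.55+8.92)/8.92) = 1.1824.
Q* ≈ 293.729.
S* = Q* · H/(H+B) = 293.729 × 3.55/12.47 ≈ 83.620.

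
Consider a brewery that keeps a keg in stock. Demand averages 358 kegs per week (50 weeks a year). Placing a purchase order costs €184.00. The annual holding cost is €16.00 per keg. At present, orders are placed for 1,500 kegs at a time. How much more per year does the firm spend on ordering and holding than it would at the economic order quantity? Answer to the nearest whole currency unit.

Extra cost ≈ €3,930 per year

Annual demand D = 358 × 50 = 17,900.
EOQ = √(2DS/H) = √(2 × 17,900 × 184 / 16) ≈ 641.64.
Cost at Q* = (D/Q*)S + (Q*/2)H = √(2DSH) ≈ €10,266.22.
Cost at Q = 1,500: (17,900/1,500)×184 + (1,500/2)×16 = €2,195.73 + €12,000.00 = €14,195.73.
Excess = €14,195.73 − €10,266.22 = €3,929.52.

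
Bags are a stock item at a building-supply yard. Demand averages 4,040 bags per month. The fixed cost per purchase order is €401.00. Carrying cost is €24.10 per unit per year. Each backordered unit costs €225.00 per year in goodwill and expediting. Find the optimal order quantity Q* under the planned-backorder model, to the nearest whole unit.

Annual demand D = 4,040 × 12 = 48,480.
With planned backorders, Q* = √(2DS/H) · √((H+B)/B).
√(2DS/H) = √(2 × 48,480 × 401 / 24.1) = 1270.164.
√((H+B)/B) = √((24.1+225)/225) = 1.0522.
Q* ≈ 1336.459.

Q* ≈ 1,336 bags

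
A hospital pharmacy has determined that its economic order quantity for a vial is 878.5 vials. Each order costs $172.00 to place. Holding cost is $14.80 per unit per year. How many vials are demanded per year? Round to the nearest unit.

Squaring Q* = √(2DS/H) gives Q*² = 2DS/H.
From Q* = √(2DS/H): D = Q*²H / (2S) = 878.5² × 14.8 / (2 × 172) = 33203.725.

D ≈ 33,204 vials per year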